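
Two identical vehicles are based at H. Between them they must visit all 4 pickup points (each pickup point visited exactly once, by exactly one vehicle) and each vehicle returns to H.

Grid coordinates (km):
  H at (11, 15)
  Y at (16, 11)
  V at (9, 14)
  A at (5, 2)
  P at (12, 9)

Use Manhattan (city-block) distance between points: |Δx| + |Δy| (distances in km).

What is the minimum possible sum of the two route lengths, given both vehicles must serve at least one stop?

Try each way of splitting the stops between the two vehicles (each non-empty) and, for each split, find the best tour for each vehicle:
  {Y} + {V, A, P}: 18 + 40 = 58
  {V} + {Y, A, P}: 6 + 48 = 54
  {Y, V} + {A, P}: 22 + 40 = 62
  {A} + {Y, V, P}: 38 + 26 = 64
  {Y, A} + {V, P}: 48 + 18 = 66
  {V, A} + {Y, P}: 38 + 22 = 60
  … (7 splits in total)
Best: vehicle 1 H → V → H = 6; vehicle 2 H → Y → P → A → H = 48; combined 54.

Minimum combined distance: 54 km.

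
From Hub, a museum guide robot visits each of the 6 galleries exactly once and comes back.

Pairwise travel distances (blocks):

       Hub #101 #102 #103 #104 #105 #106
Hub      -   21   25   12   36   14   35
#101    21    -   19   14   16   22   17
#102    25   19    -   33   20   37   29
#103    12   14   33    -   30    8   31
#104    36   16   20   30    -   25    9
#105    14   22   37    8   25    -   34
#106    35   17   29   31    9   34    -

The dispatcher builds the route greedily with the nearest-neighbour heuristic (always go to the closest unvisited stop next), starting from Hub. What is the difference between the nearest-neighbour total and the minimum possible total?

Hub: #103=12, #105=14, #101=21, #102=25, #106=35, #104=36 ⇒ #103
#103: #105=8, #101=14, #104=30, #106=31, #102=33 ⇒ #105
#105: #101=22, #104=25, #106=34, #102=37 ⇒ #101
#101: #104=16, #106=17, #102=19 ⇒ #104
#104: #106=9, #102=20 ⇒ #106
#106: #102=29 ⇒ #102
NN route Hub → #103 → #105 → #101 → #104 → #106 → #102 → Hub costs 121.
Optimal: Hub → #102 → #104 → #106 → #101 → #103 → #105 → Hub costs 107 (by enumerating all 360 distinct tours).
Excess = 121 − 107 = 14.

14 blocks longer than the optimal tour.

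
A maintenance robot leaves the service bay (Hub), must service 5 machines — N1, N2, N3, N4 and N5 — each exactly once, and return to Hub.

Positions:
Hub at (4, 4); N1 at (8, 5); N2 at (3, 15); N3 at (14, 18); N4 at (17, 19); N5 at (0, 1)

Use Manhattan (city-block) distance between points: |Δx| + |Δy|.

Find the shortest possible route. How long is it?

Shortest round trip = 70.

There are 60 distinct closed tours to check (reversals are equivalent).
Hub → N1 → N2 → N3 → N4 → N5 → Hub: 5+15+14+4+35+7 = 80
Hub → N1 → N2 → N3 → N5 → N4 → Hub: 5+15+14+31+35+28 = 128
Hub → N1 → N2 → N4 → N3 → N5 → Hub: 5+15+18+4+31+7 = 80
Hub → N1 → N2 → N4 → N5 → N3 → Hub: 5+15+18+35+31+24 = 128
Hub → N1 → N2 → N5 → N3 → N4 → Hub: 5+15+17+31+4+28 = 100
Hub → N1 → N2 → N5 → N4 → N3 → Hub: 5+15+17+35+4+24 = 100
Hub → N1 → N3 → N2 → N4 → N5 → Hub: 5+19+14+18+35+7 = 98
Hub → N1 → N3 → N2 → N5 → N4 → Hub: 5+19+14+17+35+28 = 118
Hub → N1 → N3 → N4 → N2 → N5 → Hub: 5+19+4+18+17+7 = 70
Hub → N1 → N3 → N4 → N5 → N2 → Hub: 5+19+4+35+17+12 = 92
Hub → N1 → N3 → N5 → N2 → N4 → Hub: 5+19+31+17+18+28 = 118
Hub → N1 → N3 → N5 → N4 → N2 → Hub: 5+19+31+35+18+12 = 120
Hub → N1 → N4 → N2 → N3 → N5 → Hub: 5+23+18+14+31+7 = 98
Hub → N1 → N4 → N2 → N5 → N3 → Hub: 5+23+18+17+31+24 = 118
… (46 more)
The minimum is 70.
One optimal route: Hub → N1 → N3 → N4 → N2 → N5 → Hub (or its reverse).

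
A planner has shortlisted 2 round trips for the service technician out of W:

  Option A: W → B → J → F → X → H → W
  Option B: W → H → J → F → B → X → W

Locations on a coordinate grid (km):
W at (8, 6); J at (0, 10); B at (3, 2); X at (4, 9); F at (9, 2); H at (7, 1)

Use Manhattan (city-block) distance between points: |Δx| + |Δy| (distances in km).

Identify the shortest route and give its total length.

Option A: 9 + 11 + 17 + 12 + 11 + 6 = 66
Option B: 6 + 16 + 17 + 6 + 8 + 7 = 60

Shortest is Option B, total 60 km.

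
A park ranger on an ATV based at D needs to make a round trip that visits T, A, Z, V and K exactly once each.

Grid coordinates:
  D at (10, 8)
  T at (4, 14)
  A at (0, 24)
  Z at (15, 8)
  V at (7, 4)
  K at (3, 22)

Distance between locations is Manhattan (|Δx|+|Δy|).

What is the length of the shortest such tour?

There are 60 distinct closed tours to check (reversals are equivalent).
D-T-A-Z-V-K-D: 12+14+31+12+22+21 = 112
D-T-A-Z-K-V-D: 12+14+31+26+22+7 = 112
D-T-A-V-Z-K-D: 12+14+27+12+26+21 = 112
D-T-A-V-K-Z-D: 12+14+27+22+26+5 = 106
D-T-A-K-Z-V-D: 12+14+5+26+12+7 = 76
D-T-A-K-V-Z-D: 12+14+5+22+12+5 = 70
D-T-Z-A-V-K-D: 12+17+31+27+22+21 = 130
D-T-Z-A-K-V-D: 12+17+31+5+22+7 = 94
D-T-Z-V-A-K-D: 12+17+12+27+5+21 = 94
D-T-Z-V-K-A-D: 12+17+12+22+5+26 = 94
D-T-Z-K-A-V-D: 12+17+26+5+27+7 = 94
D-T-Z-K-V-A-D: 12+17+26+22+27+26 = 130
D-T-V-A-Z-K-D: 12+13+27+31+26+21 = 130
D-T-V-A-K-Z-D: 12+13+27+5+26+5 = 88
… (46 more)
The minimum is 70.
One optimal route: D → T → A → K → V → Z → D (or its reverse).

Shortest round trip = 70.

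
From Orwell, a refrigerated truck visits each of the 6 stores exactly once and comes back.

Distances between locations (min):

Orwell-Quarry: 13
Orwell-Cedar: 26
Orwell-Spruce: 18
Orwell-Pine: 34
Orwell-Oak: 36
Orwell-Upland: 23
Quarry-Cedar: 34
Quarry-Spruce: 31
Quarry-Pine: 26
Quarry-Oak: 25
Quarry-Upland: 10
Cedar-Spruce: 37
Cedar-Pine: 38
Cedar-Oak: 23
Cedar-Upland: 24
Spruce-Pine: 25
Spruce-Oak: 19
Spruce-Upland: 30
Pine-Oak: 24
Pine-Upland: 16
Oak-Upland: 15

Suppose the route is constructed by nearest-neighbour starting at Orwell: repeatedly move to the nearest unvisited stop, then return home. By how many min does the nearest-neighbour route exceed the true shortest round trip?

Orwell: Quarry=13, Spruce=18, Upland=23, Cedar=26, Pine=34, Oak=36 ⇒ Quarry
Quarry: Upland=10, Oak=25, Pine=26, Spruce=31, Cedar=34 ⇒ Upland
Upland: Oak=15, Pine=16, Cedar=24, Spruce=30 ⇒ Oak
Oak: Spruce=19, Cedar=23, Pine=24 ⇒ Spruce
Spruce: Pine=25, Cedar=37 ⇒ Pine
Pine: Cedar=38 ⇒ Cedar
NN route Orwell → Quarry → Upland → Oak → Spruce → Pine → Cedar → Orwell costs 146.
Optimal: Orwell → Quarry → Upland → Pine → Spruce → Oak → Cedar → Orwell costs 132 (by enumerating all 360 distinct tours).
Excess = 146 − 132 = 14.

14 min longer than the optimal tour.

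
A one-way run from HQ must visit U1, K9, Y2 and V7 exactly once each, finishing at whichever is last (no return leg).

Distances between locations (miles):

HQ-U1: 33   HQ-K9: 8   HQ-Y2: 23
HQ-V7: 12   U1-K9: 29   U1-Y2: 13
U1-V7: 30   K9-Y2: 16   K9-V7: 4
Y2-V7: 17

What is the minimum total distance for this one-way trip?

Shortest open route: 42 miles.

There are 4! = 24 possible orderings.
HQ → U1 → K9 → Y2 → V7: 33+29+16+17 = 95
HQ → U1 → K9 → V7 → Y2: 33+29+4+17 = 83
HQ → U1 → Y2 → K9 → V7: 33+13+16+4 = 66
HQ → U1 → Y2 → V7 → K9: 33+13+17+4 = 67
HQ → U1 → V7 → K9 → Y2: 33+30+4+16 = 83
HQ → U1 → V7 → Y2 → K9: 33+30+17+16 = 96
HQ → K9 → U1 → Y2 → V7: 8+29+13+17 = 67
HQ → K9 → U1 → V7 → Y2: 8+29+30+17 = 84
HQ → K9 → Y2 → U1 → V7: 8+16+13+30 = 67
HQ → K9 → Y2 → V7 → U1: 8+16+17+30 = 71
HQ → K9 → V7 → U1 → Y2: 8+4+30+13 = 55
HQ → K9 → V7 → Y2 → U1: 8+4+17+13 = 42
HQ → Y2 → U1 → K9 → V7: 23+13+29+4 = 69
HQ → Y2 → U1 → V7 → K9: 23+13+30+4 = 70
… (10 more)
The minimum is 42.
One shortest path: HQ → K9 → V7 → Y2 → U1.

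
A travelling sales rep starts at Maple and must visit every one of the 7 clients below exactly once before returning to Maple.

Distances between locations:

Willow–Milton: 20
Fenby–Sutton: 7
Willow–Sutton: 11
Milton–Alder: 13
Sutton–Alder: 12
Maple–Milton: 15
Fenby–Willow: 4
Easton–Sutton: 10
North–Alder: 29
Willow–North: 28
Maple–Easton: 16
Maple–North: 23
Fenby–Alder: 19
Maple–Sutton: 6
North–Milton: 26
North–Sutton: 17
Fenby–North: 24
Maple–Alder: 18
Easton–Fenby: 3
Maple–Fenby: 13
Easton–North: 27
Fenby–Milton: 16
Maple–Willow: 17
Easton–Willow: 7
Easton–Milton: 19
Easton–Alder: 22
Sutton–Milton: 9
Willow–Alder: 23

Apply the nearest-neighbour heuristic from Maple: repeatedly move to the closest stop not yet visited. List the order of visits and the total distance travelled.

From Maple: distances to unvisited — Sutton=6, Fenby=13, Milton=15, Easton=16, Willow=17, Alder=18, North=23. Nearest is Sutton (6).
From Sutton: distances to unvisited — Fenby=7, Milton=9, Easton=10, Willow=11, Alder=12, North=17. Nearest is Fenby (7).
From Fenby: distances to unvisited — Easton=3, Willow=4, Milton=16, Alder=19, North=24. Nearest is Easton (3).
From Easton: distances to unvisited — Willow=7, Milton=19, Alder=22, North=27. Nearest is Willow (7).
From Willow: distances to unvisited — Milton=20, Alder=23, North=28. Nearest is Milton (20).
From Milton: distances to unvisited — Alder=13, North=26. Nearest is Alder (13).
From Alder: distances to unvisited — North=29. Nearest is North (29).
Return North→Maple: 23.
Total = 6 + 7 + 3 + 7 + 20 + 13 + 29 + 23 = 108.

Nearest-neighbour total = 108; route Maple → Sutton → Fenby → Easton → Willow → Milton → Alder → North → Maple.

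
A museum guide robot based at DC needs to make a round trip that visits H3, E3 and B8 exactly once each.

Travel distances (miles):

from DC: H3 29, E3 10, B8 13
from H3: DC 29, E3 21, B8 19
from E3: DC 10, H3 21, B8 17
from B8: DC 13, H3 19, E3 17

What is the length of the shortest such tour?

63 miles — the shortest possible round trip.

There are 3 distinct closed tours to check (reversals are equivalent).
DC-H3-E3-B8-DC: 29+21+17+13 = 80
DC-H3-B8-E3-DC: 29+19+17+10 = 75
DC-E3-H3-B8-DC: 10+21+19+13 = 63
The minimum is 63.
One optimal route: DC → E3 → H3 → B8 → DC (or its reverse).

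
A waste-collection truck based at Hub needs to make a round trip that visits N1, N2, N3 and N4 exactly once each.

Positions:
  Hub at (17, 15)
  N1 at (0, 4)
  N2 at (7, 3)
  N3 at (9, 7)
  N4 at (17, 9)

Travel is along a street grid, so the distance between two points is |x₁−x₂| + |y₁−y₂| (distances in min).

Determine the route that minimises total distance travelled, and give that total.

There are 12 distinct closed tours to check (reversals are equivalent).
Hub-N1-N2-N3-N4-Hub: 28+8+6+10+6 = 58
Hub-N1-N2-N4-N3-Hub: 28+8+16+10+16 = 78
Hub-N1-N3-N2-N4-Hub: 28+12+6+16+6 = 68
Hub-N1-N3-N4-N2-Hub: 28+12+10+16+22 = 88
Hub-N1-N4-N2-N3-Hub: 28+22+16+6+16 = 88
Hub-N1-N4-N3-N2-Hub: 28+22+10+6+22 = 88
Hub-N2-N1-N3-N4-Hub: 22+8+12+10+6 = 58
Hub-N2-N1-N4-N3-Hub: 22+8+22+10+16 = 78
Hub-N2-N3-N1-N4-Hub: 22+6+12+22+6 = 68
Hub-N2-N4-N1-N3-Hub: 22+16+22+12+16 = 88
Hub-N3-N1-N2-N4-Hub: 16+12+8+16+6 = 58
Hub-N3-N2-N1-N4-Hub: 16+6+8+22+6 = 58
The minimum is 58.
One optimal route: Hub → N1 → N2 → N3 → N4 → Hub (or its reverse).

Minimum total distance: 58 min.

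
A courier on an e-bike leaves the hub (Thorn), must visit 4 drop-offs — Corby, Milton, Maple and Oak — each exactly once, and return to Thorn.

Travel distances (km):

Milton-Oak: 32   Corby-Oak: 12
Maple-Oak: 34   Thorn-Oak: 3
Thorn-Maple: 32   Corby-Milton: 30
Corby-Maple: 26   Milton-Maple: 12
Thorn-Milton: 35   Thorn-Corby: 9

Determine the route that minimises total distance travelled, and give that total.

Thorn → Corby → Milton → Maple → Oak → Thorn: 9+30+12+34+3 = 88
Thorn → Corby → Milton → Oak → Maple → Thorn: 9+30+32+34+32 = 137
Thorn → Corby → Maple → Milton → Oak → Thorn: 9+26+12+32+3 = 82
Thorn → Corby → Maple → Oak → Milton → Thorn: 9+26+34+32+35 = 136
Thorn → Corby → Oak → Milton → Maple → Thorn: 9+12+32+12+32 = 97
Thorn → Corby → Oak → Maple → Milton → Thorn: 9+12+34+12+35 = 102
Thorn → Milton → Corby → Maple → Oak → Thorn: 35+30+26+34+3 = 128
Thorn → Milton → Corby → Oak → Maple → Thorn: 35+30+12+34+32 = 143
Thorn → Milton → Maple → Corby → Oak → Thorn: 35+12+26+12+3 = 88
Thorn → Milton → Oak → Corby → Maple → Thorn: 35+32+12+26+32 = 137
Thorn → Maple → Corby → Milton → Oak → Thorn: 32+26+30+32+3 = 123
Thorn → Maple → Milton → Corby → Oak → Thorn: 32+12+30+12+3 = 89
The minimum is 82.
One optimal route: Thorn → Corby → Maple → Milton → Oak → Thorn (or its reverse).

Shortest round trip = 82 km.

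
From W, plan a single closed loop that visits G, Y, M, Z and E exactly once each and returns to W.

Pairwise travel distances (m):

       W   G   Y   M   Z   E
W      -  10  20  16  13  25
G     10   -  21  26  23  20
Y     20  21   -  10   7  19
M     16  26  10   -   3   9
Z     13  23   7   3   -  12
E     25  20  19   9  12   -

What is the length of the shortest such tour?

W→G→Y→M→Z→E→W: 10+21+10+3+12+25 = 81
W→G→Y→M→E→Z→W: 10+21+10+9+12+13 = 75
W→G→Y→Z→M→E→W: 10+21+7+3+9+25 = 75
W→G→Y→Z→E→M→W: 10+21+7+12+9+16 = 75
W→G→Y→E→M→Z→W: 10+21+19+9+3+13 = 75
W→G→Y→E→Z→M→W: 10+21+19+12+3+16 = 81
W→G→M→Y→Z→E→W: 10+26+10+7+12+25 = 90
W→G→M→Y→E→Z→W: 10+26+10+19+12+13 = 90
W→G→M→Z→Y→E→W: 10+26+3+7+19+25 = 90
W→G→M→Z→E→Y→W: 10+26+3+12+19+20 = 90
W→G→M→E→Y→Z→W: 10+26+9+19+7+13 = 84
W→G→M→E→Z→Y→W: 10+26+9+12+7+20 = 84
W→G→Z→Y→M→E→W: 10+23+7+10+9+25 = 84
W→G→Z→Y→E→M→W: 10+23+7+19+9+16 = 84
… (46 more)
W→G→E→M→Y→Z→W: 10+20+9+10+7+13 = 69  ← best
The minimum is 69.
One optimal route: W → G → E → M → Y → Z → W (or its reverse).

Minimum total distance: 69 m.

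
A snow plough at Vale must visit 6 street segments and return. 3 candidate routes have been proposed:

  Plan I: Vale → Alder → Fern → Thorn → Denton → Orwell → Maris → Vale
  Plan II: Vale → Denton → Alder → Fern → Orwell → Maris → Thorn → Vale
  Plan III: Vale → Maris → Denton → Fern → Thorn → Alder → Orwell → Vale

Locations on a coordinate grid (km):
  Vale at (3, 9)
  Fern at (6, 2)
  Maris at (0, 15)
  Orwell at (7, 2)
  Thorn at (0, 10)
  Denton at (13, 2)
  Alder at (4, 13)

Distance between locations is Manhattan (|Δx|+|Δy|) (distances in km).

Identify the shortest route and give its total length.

Shortest is Plan II, total 80 km.

Plan I: 5 + 13 + 14 + 21 + 6 + 20 + 9 = 88
Plan II: 17 + 20 + 13 + 1 + 20 + 5 + 4 = 80
Plan III: 9 + 26 + 7 + 14 + 7 + 14 + 11 = 88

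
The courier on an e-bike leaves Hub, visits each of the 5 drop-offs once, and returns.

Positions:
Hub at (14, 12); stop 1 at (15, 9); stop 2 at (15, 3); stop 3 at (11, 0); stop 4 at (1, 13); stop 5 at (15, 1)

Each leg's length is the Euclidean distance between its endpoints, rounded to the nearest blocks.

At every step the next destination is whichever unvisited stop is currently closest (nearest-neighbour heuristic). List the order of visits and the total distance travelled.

Hub → [stop 1:3 / stop 2:9 / stop 5:11 / stop 3:12 / stop 4:13] → stop 1 (3)
stop 1 → [stop 2:6 / stop 5:8 / stop 3:10 / stop 4:15] → stop 2 (6)
stop 2 → [stop 5:2 / stop 3:5 / stop 4:17] → stop 5 (2)
stop 5 → [stop 3:4 / stop 4:18] → stop 3 (4)
stop 3 → [stop 4:16] → stop 4 (16)
Return stop 4→Hub: 13.
Total = 3 + 6 + 2 + 4 + 16 + 13 = 44.

Total distance 44 blocks via the nearest-neighbour route Hub → stop 1 → stop 2 → stop 5 → stop 3 → stop 4 → Hub.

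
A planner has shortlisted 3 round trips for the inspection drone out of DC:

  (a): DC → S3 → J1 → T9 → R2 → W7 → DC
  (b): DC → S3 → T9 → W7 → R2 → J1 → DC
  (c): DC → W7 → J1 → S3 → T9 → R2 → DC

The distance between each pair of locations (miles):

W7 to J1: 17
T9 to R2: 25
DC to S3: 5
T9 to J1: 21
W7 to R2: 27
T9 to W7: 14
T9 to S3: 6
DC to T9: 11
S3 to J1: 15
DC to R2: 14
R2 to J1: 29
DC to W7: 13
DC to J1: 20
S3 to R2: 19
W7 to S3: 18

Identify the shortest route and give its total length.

90 miles — (c) is the shortest.

(a): 5 + 15 + 21 + 25 + 27 + 13 = 106
(b): 5 + 6 + 14 + 27 + 29 + 20 = 101
(c): 13 + 17 + 15 + 6 + 25 + 14 = 90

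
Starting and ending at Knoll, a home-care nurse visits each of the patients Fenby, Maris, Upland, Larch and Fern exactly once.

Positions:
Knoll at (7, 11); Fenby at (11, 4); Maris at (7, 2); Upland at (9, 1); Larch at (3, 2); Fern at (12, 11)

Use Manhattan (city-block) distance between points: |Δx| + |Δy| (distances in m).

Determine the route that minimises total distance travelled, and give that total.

Shortest round trip = 38 m.

There are 60 distinct closed tours to check (reversals are equivalent).
Knoll-Fenby-Maris-Upland-Larch-Fern-Knoll: 11+6+3+7+18+5 = 50
Knoll-Fenby-Maris-Upland-Fern-Larch-Knoll: 11+6+3+13+18+13 = 64
Knoll-Fenby-Maris-Larch-Upland-Fern-Knoll: 11+6+4+7+13+5 = 46
Knoll-Fenby-Maris-Larch-Fern-Upland-Knoll: 11+6+4+18+13+12 = 64
Knoll-Fenby-Maris-Fern-Upland-Larch-Knoll: 11+6+14+13+7+13 = 64
Knoll-Fenby-Maris-Fern-Larch-Upland-Knoll: 11+6+14+18+7+12 = 68
Knoll-Fenby-Upland-Maris-Larch-Fern-Knoll: 11+5+3+4+18+5 = 46
Knoll-Fenby-Upland-Maris-Fern-Larch-Knoll: 11+5+3+14+18+13 = 64
Knoll-Fenby-Upland-Larch-Maris-Fern-Knoll: 11+5+7+4+14+5 = 46
Knoll-Fenby-Upland-Larch-Fern-Maris-Knoll: 11+5+7+18+14+9 = 64
Knoll-Fenby-Upland-Fern-Maris-Larch-Knoll: 11+5+13+14+4+13 = 60
Knoll-Fenby-Upland-Fern-Larch-Maris-Knoll: 11+5+13+18+4+9 = 60
Knoll-Fenby-Larch-Maris-Upland-Fern-Knoll: 11+10+4+3+13+5 = 46
Knoll-Fenby-Larch-Maris-Fern-Upland-Knoll: 11+10+4+14+13+12 = 64
… (46 more)
Knoll-Maris-Larch-Upland-Fenby-Fern-Knoll: 9+4+7+5+8+5 = 38  ← best
The minimum is 38.
One optimal route: Knoll → Maris → Larch → Upland → Fenby → Fern → Knoll (or its reverse).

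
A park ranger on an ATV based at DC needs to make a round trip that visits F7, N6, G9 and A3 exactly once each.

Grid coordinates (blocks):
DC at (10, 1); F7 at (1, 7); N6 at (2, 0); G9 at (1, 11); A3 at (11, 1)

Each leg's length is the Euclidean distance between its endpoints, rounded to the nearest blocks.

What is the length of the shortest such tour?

Shortest round trip = 34 blocks.

With 4 stops there are 4!/2 = 12 distinct round trips (a route and its reverse cost the same).
DC - F7 - N6 - G9 - A3 - DC: 11+7+11+14+1 = 44
DC - F7 - N6 - A3 - G9 - DC: 11+7+9+14+13 = 54
DC - F7 - G9 - N6 - A3 - DC: 11+4+11+9+1 = 36
DC - F7 - G9 - A3 - N6 - DC: 11+4+14+9+8 = 46
DC - F7 - A3 - N6 - G9 - DC: 11+12+9+11+13 = 56
DC - F7 - A3 - G9 - N6 - DC: 11+12+14+11+8 = 56
DC - N6 - F7 - G9 - A3 - DC: 8+7+4+14+1 = 34
DC - N6 - F7 - A3 - G9 - DC: 8+7+12+14+13 = 54
DC - N6 - G9 - F7 - A3 - DC: 8+11+4+12+1 = 36
DC - N6 - A3 - F7 - G9 - DC: 8+9+12+4+13 = 46
DC - G9 - F7 - N6 - A3 - DC: 13+4+7+9+1 = 34
DC - G9 - N6 - F7 - A3 - DC: 13+11+7+12+1 = 44
The minimum is 34.
One optimal route: DC → N6 → F7 → G9 → A3 → DC (or its reverse).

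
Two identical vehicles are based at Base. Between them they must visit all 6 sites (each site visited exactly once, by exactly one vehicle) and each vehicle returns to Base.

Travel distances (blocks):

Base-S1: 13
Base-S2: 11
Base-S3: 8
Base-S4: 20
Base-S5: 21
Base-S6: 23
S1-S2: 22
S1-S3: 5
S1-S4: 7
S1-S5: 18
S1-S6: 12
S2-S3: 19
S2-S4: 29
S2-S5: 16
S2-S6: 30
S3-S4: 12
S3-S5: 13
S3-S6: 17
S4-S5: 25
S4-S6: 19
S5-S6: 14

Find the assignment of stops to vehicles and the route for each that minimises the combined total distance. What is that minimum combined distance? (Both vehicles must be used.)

Try each way of splitting the stops between the two vehicles (each non-empty) and, for each split, find the best tour for each vehicle:
  {S1} + {S2, S3, S4, S5, S6}: 26 + 80 = 106
  {S2} + {S1, S3, S4, S5, S6}: 22 + 74 = 96
  {S1, S2} + {S3, S4, S5, S6}: 46 + 74 = 120
  {S3} + {S1, S2, S4, S5, S6}: 16 + 80 = 96
  {S1, S3} + {S2, S4, S5, S6}: 26 + 80 = 106
  {S2, S3} + {S1, S4, S5, S6}: 38 + 74 = 112
  … (31 splits in total)
Best: vehicle 1 Base → S2 → Base = 22; vehicle 2 Base → S1 → S4 → S6 → S5 → S3 → Base = 74; combined 96.

Minimum combined distance: 96 blocks.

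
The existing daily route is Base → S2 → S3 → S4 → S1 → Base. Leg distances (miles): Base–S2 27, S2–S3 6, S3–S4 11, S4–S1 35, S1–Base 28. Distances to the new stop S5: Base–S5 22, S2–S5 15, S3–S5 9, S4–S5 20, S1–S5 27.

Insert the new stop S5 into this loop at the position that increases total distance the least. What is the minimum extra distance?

Adding 10 miles by placing S5 on the Base–S2 leg.

Insertion cost between consecutive stops i–j is d(i,S5) + d(S5,j) − d(i,j):
  between Base and S2: 22 + 15 − 27 = 10
  between S2 and S3: 15 + 9 − 6 = 18
  between S3 and S4: 9 + 20 − 11 = 18
  between S4 and S1: 20 + 27 − 35 = 12
  between S1 and Base: 27 + 22 − 28 = 21
Cheapest insertion is between Base and S2, adding 10.
New total = 107 + 10 = 117.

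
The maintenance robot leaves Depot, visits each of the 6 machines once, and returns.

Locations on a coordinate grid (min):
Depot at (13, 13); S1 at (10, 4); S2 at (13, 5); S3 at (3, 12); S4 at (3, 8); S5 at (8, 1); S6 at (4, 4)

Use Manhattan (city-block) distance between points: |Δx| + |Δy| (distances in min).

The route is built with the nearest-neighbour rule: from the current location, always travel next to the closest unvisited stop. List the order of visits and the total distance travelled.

Depot → [S2:8 / S3:11 / S1:12 / S4:15 / S5:17 / S6:18] → S2 (8)
S2 → [S1:4 / S5:9 / S6:10 / S4:13 / S3:17] → S1 (4)
S1 → [S5:5 / S6:6 / S4:11 / S3:15] → S5 (5)
S5 → [S6:7 / S4:12 / S3:16] → S6 (7)
S6 → [S4:5 / S3:9] → S4 (5)
S4 → [S3:4] → S3 (4)
Return S3→Depot: 11.
Total = 8 + 4 + 5 + 7 + 5 + 4 + 11 = 44.

44 min along Depot → S2 → S1 → S5 → S6 → S4 → S3 → Depot.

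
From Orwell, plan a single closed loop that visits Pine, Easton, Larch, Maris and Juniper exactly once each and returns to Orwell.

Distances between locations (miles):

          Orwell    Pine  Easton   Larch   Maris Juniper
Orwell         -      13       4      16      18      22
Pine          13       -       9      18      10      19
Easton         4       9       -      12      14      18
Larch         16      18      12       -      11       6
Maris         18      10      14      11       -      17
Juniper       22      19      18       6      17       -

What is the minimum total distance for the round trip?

Shortest round trip = 62 miles.

There are 60 distinct closed tours to check (reversals are equivalent).
Orwell - Pine - Easton - Larch - Maris - Juniper - Orwell: 13+9+12+11+17+22 = 84
Orwell - Pine - Easton - Larch - Juniper - Maris - Orwell: 13+9+12+6+17+18 = 75
Orwell - Pine - Easton - Maris - Larch - Juniper - Orwell: 13+9+14+11+6+22 = 75
Orwell - Pine - Easton - Maris - Juniper - Larch - Orwell: 13+9+14+17+6+16 = 75
Orwell - Pine - Easton - Juniper - Larch - Maris - Orwell: 13+9+18+6+11+18 = 75
Orwell - Pine - Easton - Juniper - Maris - Larch - Orwell: 13+9+18+17+11+16 = 84
Orwell - Pine - Larch - Easton - Maris - Juniper - Orwell: 13+18+12+14+17+22 = 96
Orwell - Pine - Larch - Easton - Juniper - Maris - Orwell: 13+18+12+18+17+18 = 96
Orwell - Pine - Larch - Maris - Easton - Juniper - Orwell: 13+18+11+14+18+22 = 96
Orwell - Pine - Larch - Maris - Juniper - Easton - Orwell: 13+18+11+17+18+4 = 81
Orwell - Pine - Larch - Juniper - Easton - Maris - Orwell: 13+18+6+18+14+18 = 87
Orwell - Pine - Larch - Juniper - Maris - Easton - Orwell: 13+18+6+17+14+4 = 72
Orwell - Pine - Maris - Easton - Larch - Juniper - Orwell: 13+10+14+12+6+22 = 77
Orwell - Pine - Maris - Easton - Juniper - Larch - Orwell: 13+10+14+18+6+16 = 77
… (46 more)
Orwell - Pine - Maris - Larch - Juniper - Easton - Orwell: 13+10+11+6+18+4 = 62  ← best
The minimum is 62.
One optimal route: Orwell → Pine → Maris → Larch → Juniper → Easton → Orwell (or its reverse).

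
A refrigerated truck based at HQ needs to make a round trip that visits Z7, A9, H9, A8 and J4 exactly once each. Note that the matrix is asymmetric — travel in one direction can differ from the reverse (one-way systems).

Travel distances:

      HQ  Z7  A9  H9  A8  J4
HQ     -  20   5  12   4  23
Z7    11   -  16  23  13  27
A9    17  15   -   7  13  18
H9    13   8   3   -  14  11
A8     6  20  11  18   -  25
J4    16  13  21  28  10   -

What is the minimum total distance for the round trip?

HQ-Z7-A9-H9-A8-J4-HQ: 20+16+7+14+25+16 = 98
HQ-Z7-A9-H9-J4-A8-HQ: 20+16+7+11+10+6 = 70
HQ-Z7-A9-A8-H9-J4-HQ: 20+16+13+18+11+16 = 94
HQ-Z7-A9-A8-J4-H9-HQ: 20+16+13+25+28+13 = 115
HQ-Z7-A9-J4-H9-A8-HQ: 20+16+18+28+14+6 = 102
HQ-Z7-A9-J4-A8-H9-HQ: 20+16+18+10+18+13 = 95
HQ-Z7-H9-A9-A8-J4-HQ: 20+23+3+13+25+16 = 100
HQ-Z7-H9-A9-J4-A8-HQ: 20+23+3+18+10+6 = 80
HQ-Z7-H9-A8-A9-J4-HQ: 20+23+14+11+18+16 = 102
HQ-Z7-H9-A8-J4-A9-HQ: 20+23+14+25+21+17 = 120
HQ-Z7-H9-J4-A9-A8-HQ: 20+23+11+21+13+6 = 94
HQ-Z7-H9-J4-A8-A9-HQ: 20+23+11+10+11+17 = 92
HQ-Z7-A8-A9-H9-J4-HQ: 20+13+11+7+11+16 = 78
HQ-Z7-A8-A9-J4-H9-HQ: 20+13+11+18+28+13 = 103
… (106 more)
HQ-A9-H9-J4-Z7-A8-HQ: 5+7+11+13+13+6 = 55  ← best
The minimum is 55.
One optimal route: HQ → A9 → H9 → J4 → Z7 → A8 → HQ.

Shortest round trip = 55.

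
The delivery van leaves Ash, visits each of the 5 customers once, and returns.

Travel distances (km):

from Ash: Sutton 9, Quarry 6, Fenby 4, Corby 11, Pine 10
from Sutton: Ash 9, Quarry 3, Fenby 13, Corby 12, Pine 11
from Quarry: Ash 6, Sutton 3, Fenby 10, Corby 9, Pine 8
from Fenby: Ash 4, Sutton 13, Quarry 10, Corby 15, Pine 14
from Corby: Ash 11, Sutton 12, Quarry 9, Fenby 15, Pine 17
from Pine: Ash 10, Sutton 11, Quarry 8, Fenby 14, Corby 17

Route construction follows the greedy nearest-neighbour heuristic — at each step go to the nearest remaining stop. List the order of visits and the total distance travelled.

At Ash the remaining stops are Fenby 4, Quarry 6, Sutton 9, Pine 10, Corby 11; go to Fenby.
At Fenby the remaining stops are Quarry 10, Sutton 13, Pine 14, Corby 15; go to Quarry.
At Quarry the remaining stops are Sutton 3, Pine 8, Corby 9; go to Sutton.
At Sutton the remaining stops are Pine 11, Corby 12; go to Pine.
At Pine the remaining stops are Corby 17; go to Corby.
Return Corby→Ash: 11.
Total = 4 + 10 + 3 + 11 + 17 + 11 = 56.

Total distance 56 km via the nearest-neighbour route Ash → Fenby → Quarry → Sutton → Pine → Corby → Ash.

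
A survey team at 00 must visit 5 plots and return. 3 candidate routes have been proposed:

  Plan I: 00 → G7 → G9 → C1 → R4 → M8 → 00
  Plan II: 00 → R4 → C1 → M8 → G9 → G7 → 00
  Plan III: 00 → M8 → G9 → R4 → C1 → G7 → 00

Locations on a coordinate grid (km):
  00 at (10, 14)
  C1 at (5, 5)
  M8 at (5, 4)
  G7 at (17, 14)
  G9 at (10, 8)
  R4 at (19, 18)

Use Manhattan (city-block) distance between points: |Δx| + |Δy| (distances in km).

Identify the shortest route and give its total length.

Plan I: 7 + 13 + 8 + 27 + 28 + 15 = 98
Plan II: 13 + 27 + 1 + 9 + 13 + 7 = 70
Plan III: 15 + 9 + 19 + 27 + 21 + 7 = 98

Shortest is Plan II, total 70 km.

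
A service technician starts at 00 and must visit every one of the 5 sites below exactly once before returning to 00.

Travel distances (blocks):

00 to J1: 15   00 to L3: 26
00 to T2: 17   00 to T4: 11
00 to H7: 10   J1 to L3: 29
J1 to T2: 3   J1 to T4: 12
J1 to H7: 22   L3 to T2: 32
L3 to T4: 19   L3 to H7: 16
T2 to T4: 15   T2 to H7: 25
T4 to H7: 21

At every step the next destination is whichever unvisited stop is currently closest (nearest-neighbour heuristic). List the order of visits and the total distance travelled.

77 blocks along 00 → H7 → L3 → T4 → J1 → T2 → 00.

From 00: distances to unvisited — H7=10, T4=11, J1=15, T2=17, L3=26. Nearest is H7 (10).
From H7: distances to unvisited — L3=16, T4=21, J1=22, T2=25. Nearest is L3 (16).
From L3: distances to unvisited — T4=19, J1=29, T2=32. Nearest is T4 (19).
From T4: distances to unvisited — J1=12, T2=15. Nearest is J1 (12).
From J1: distances to unvisited — T2=3. Nearest is T2 (3).
Return T2→00: 17.
Total = 10 + 16 + 19 + 12 + 3 + 17 = 77.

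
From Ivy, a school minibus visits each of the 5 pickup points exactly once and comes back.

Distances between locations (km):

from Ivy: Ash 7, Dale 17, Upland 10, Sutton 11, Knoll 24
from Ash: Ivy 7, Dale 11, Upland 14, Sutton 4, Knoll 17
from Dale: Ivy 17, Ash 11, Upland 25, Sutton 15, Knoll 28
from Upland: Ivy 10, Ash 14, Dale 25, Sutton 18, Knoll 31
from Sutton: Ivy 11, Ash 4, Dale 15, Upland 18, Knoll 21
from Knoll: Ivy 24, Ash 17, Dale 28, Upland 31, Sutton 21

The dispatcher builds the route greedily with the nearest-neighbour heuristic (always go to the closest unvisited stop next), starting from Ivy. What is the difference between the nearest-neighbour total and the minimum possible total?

12 km longer than the optimal tour.

From Ivy: Ash=7, Upland=10, Sutton=11, Dale=17, Knoll=24 → choose Ash (7).
From Ash: Sutton=4, Dale=11, Upland=14, Knoll=17 → choose Sutton (4).
From Sutton: Dale=15, Upland=18, Knoll=21 → choose Dale (15).
From Dale: Upland=25, Knoll=28 → choose Upland (25).
From Upland: Knoll=31 → choose Knoll (31).
NN route Ivy → Ash → Sutton → Dale → Upland → Knoll → Ivy costs 106.
Optimal: Ivy → Dale → Ash → Sutton → Knoll → Upland → Ivy costs 94 (by enumerating all 60 distinct tours).
Excess = 106 − 94 = 12.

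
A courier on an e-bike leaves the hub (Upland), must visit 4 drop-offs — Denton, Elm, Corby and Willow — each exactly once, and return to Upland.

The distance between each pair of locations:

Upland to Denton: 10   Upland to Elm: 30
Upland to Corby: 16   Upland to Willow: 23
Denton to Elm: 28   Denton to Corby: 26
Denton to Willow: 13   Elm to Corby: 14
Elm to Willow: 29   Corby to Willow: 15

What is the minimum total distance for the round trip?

Shortest round trip = 82.

Upland - Denton - Elm - Corby - Willow - Upland: 10+28+14+15+23 = 90
Upland - Denton - Elm - Willow - Corby - Upland: 10+28+29+15+16 = 98
Upland - Denton - Corby - Elm - Willow - Upland: 10+26+14+29+23 = 102
Upland - Denton - Corby - Willow - Elm - Upland: 10+26+15+29+30 = 110
Upland - Denton - Willow - Elm - Corby - Upland: 10+13+29+14+16 = 82
Upland - Denton - Willow - Corby - Elm - Upland: 10+13+15+14+30 = 82
Upland - Elm - Denton - Corby - Willow - Upland: 30+28+26+15+23 = 122
Upland - Elm - Denton - Willow - Corby - Upland: 30+28+13+15+16 = 102
Upland - Elm - Corby - Denton - Willow - Upland: 30+14+26+13+23 = 106
Upland - Elm - Willow - Denton - Corby - Upland: 30+29+13+26+16 = 114
Upland - Corby - Denton - Elm - Willow - Upland: 16+26+28+29+23 = 122
Upland - Corby - Elm - Denton - Willow - Upland: 16+14+28+13+23 = 94
The minimum is 82.
One optimal route: Upland → Denton → Willow → Elm → Corby → Upland (or its reverse).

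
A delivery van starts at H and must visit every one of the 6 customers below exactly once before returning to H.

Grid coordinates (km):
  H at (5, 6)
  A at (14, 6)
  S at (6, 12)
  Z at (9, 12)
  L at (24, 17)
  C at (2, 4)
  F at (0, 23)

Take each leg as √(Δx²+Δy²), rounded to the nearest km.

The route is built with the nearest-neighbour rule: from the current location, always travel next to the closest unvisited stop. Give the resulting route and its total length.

82 km along H → C → S → Z → A → L → F → H.

At H the remaining stops are C 4, S 6, Z 7, A 9, F 18, L 22; go to C.
At C the remaining stops are S 9, Z 11, A 12, F 19, L 26; go to S.
At S the remaining stops are Z 3, A 10, F 13, L 19; go to Z.
At Z the remaining stops are A 8, F 14, L 16; go to A.
At A the remaining stops are L 15, F 22; go to L.
At L the remaining stops are F 25; go to F.
Return F→H: 18.
Total = 4 + 9 + 3 + 8 + 15 + 25 + 18 = 82.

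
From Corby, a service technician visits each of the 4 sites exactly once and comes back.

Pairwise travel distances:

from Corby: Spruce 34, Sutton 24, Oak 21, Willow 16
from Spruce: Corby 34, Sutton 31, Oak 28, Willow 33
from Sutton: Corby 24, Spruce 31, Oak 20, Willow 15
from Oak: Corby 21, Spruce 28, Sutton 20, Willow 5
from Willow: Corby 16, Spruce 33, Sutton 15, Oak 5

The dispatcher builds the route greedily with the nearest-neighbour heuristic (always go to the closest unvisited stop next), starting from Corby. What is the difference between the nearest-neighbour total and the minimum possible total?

From Corby: Willow=16, Oak=21, Sutton=24, Spruce=34 → choose Willow (16).
From Willow: Oak=5, Sutton=15, Spruce=33 → choose Oak (5).
From Oak: Sutton=20, Spruce=28 → choose Sutton (20).
From Sutton: Spruce=31 → choose Spruce (31).
NN route Corby → Willow → Oak → Sutton → Spruce → Corby costs 106.
Optimal: Corby → Sutton → Spruce → Oak → Willow → Corby costs 104 (by enumerating all 12 distinct tours).
Excess = 106 − 104 = 2.

Excess over optimum: 2.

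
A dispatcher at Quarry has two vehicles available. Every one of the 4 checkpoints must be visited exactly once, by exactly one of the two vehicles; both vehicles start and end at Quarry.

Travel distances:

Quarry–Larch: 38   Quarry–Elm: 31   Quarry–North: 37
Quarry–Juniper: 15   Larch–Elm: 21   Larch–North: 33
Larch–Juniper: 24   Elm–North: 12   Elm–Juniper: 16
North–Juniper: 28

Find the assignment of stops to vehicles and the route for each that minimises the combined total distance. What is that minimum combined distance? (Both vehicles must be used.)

138 — the smallest possible combined total.

Check every non-empty split of the stops between the two vehicles; for each half take its own optimal tour:
  {Larch} + {Elm, North, Juniper}: 76 + 80 = 156
  {Elm} + {Larch, North, Juniper}: 62 + 109 = 171
  {Larch, Elm} + {North, Juniper}: 90 + 80 = 170
  {North} + {Larch, Elm, Juniper}: 74 + 90 = 164
  {Larch, North} + {Elm, Juniper}: 108 + 62 = 170
  {Elm, North} + {Larch, Juniper}: 80 + 77 = 157
  … (7 splits in total)
  {Larch, Elm, North} + {Juniper}: 108 + 30 = 138  ← best
Best: vehicle 1 Quarry → Larch → Elm → North → Quarry = 108; vehicle 2 Quarry → Juniper → Quarry = 30; combined 138.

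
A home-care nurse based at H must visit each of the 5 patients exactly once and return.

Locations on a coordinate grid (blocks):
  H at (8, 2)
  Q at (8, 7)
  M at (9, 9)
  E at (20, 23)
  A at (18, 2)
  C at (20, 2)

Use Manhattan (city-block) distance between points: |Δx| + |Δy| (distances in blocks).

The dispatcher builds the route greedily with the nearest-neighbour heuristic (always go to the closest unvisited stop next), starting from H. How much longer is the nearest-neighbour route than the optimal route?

Excess over optimum: 14 blocks.

H: Q=5, M=8, A=10, C=12, E=33 ⇒ Q
Q: M=3, A=15, C=17, E=28 ⇒ M
M: A=16, C=18, E=25 ⇒ A
A: C=2, E=23 ⇒ C
C: E=21 ⇒ E
NN route H → Q → M → A → C → E → H costs 80.
Optimal: H → Q → M → E → C → A → H costs 66 (by enumerating all 60 distinct tours).
Excess = 80 − 66 = 14.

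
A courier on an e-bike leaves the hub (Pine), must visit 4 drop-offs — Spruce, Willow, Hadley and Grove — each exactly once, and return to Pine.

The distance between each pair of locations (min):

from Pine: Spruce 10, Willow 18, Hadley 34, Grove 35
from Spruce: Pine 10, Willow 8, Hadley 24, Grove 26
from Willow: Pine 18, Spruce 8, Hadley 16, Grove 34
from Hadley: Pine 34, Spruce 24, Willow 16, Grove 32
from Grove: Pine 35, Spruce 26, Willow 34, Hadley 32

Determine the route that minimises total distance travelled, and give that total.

101 min — the shortest possible round trip.

Pine→Spruce→Willow→Hadley→Grove→Pine: 10+8+16+32+35 = 101
Pine→Spruce→Willow→Grove→Hadley→Pine: 10+8+34+32+34 = 118
Pine→Spruce→Hadley→Willow→Grove→Pine: 10+24+16+34+35 = 119
Pine→Spruce→Hadley→Grove→Willow→Pine: 10+24+32+34+18 = 118
Pine→Spruce→Grove→Willow→Hadley→Pine: 10+26+34+16+34 = 120
Pine→Spruce→Grove→Hadley→Willow→Pine: 10+26+32+16+18 = 102
Pine→Willow→Spruce→Hadley→Grove→Pine: 18+8+24+32+35 = 117
Pine→Willow→Spruce→Grove→Hadley→Pine: 18+8+26+32+34 = 118
Pine→Willow→Hadley→Spruce→Grove→Pine: 18+16+24+26+35 = 119
Pine→Willow→Grove→Spruce→Hadley→Pine: 18+34+26+24+34 = 136
Pine→Hadley→Spruce→Willow→Grove→Pine: 34+24+8+34+35 = 135
Pine→Hadley→Willow→Spruce→Grove→Pine: 34+16+8+26+35 = 119
The minimum is 101.
One optimal route: Pine → Spruce → Willow → Hadley → Grove → Pine (or its reverse).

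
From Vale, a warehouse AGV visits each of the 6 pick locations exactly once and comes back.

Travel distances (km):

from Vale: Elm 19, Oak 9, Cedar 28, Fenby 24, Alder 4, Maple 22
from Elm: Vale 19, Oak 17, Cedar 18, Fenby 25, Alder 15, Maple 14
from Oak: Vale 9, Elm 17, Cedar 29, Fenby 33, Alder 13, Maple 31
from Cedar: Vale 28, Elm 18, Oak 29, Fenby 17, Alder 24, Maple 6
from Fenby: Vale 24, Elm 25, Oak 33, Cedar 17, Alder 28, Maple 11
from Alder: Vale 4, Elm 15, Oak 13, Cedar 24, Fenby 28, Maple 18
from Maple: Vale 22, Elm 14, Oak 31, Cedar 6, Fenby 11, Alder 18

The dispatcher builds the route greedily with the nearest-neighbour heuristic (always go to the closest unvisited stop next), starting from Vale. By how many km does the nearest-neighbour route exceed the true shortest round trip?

Vale: Alder=4, Oak=9, Elm=19, Maple=22, Fenby=24, Cedar=28 ⇒ Alder
Alder: Oak=13, Elm=15, Maple=18, Cedar=24, Fenby=28 ⇒ Oak
Oak: Elm=17, Cedar=29, Maple=31, Fenby=33 ⇒ Elm
Elm: Maple=14, Cedar=18, Fenby=25 ⇒ Maple
Maple: Cedar=6, Fenby=11 ⇒ Cedar
Cedar: Fenby=17 ⇒ Fenby
NN route Vale → Alder → Oak → Elm → Maple → Cedar → Fenby → Vale costs 95.
Optimal: Vale → Oak → Elm → Cedar → Maple → Fenby → Alder → Vale costs 93 (by enumerating all 360 distinct tours).
Excess = 95 − 93 = 2.

The nearest-neighbour route is 2 km longer than optimal.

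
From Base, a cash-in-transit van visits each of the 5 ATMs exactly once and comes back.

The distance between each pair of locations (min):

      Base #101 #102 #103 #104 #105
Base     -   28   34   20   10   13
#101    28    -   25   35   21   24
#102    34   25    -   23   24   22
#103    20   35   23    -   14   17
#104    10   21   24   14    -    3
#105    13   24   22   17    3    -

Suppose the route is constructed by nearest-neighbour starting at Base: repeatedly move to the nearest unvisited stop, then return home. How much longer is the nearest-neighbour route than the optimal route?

1 min longer than the optimal tour.

From Base: #104=10, #105=13, #103=20, #101=28, #102=34 → choose #104 (10).
From #104: #105=3, #103=14, #101=21, #102=24 → choose #105 (3).
From #105: #103=17, #102=22, #101=24 → choose #103 (17).
From #103: #102=23, #101=35 → choose #102 (23).
From #102: #101=25 → choose #101 (25).
NN route Base → #104 → #105 → #103 → #102 → #101 → Base costs 106.
Optimal: Base → #103 → #102 → #101 → #104 → #105 → Base costs 105 (by enumerating all 60 distinct tours).
Excess = 106 − 105 = 1.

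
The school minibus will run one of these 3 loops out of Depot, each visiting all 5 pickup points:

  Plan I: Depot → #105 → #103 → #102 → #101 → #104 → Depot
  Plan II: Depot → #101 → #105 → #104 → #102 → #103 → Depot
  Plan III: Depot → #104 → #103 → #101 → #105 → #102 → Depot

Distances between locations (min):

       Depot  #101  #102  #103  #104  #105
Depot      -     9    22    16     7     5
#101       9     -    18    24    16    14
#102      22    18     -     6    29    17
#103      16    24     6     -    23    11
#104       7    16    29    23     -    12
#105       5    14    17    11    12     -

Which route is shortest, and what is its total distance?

Plan I: 5 + 11 + 6 + 18 + 16 + 7 = 63
Plan II: 9 + 14 + 12 + 29 + 6 + 16 = 86
Plan III: 7 + 23 + 24 + 14 + 17 + 22 = 107

Shortest is Plan I, total 63 min.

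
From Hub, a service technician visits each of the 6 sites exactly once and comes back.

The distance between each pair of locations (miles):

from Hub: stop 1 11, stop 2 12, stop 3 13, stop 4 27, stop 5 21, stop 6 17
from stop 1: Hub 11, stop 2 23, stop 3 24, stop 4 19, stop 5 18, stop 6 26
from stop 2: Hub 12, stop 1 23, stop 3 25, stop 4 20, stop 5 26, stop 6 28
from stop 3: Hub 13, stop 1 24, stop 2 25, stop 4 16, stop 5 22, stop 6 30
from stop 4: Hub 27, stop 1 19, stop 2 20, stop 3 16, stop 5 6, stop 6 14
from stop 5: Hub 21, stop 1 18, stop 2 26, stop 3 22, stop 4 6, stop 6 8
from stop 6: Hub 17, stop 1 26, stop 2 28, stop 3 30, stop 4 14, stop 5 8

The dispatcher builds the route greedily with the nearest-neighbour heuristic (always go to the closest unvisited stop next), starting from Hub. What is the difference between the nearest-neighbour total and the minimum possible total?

Excess over optimum: 11 miles.

From Hub: stop 1=11, stop 2=12, stop 3=13, stop 6=17, stop 5=21, stop 4=27 → choose stop 1 (11).
From stop 1: stop 5=18, stop 4=19, stop 2=23, stop 3=24, stop 6=26 → choose stop 5 (18).
From stop 5: stop 4=6, stop 6=8, stop 3=22, stop 2=26 → choose stop 4 (6).
From stop 4: stop 6=14, stop 3=16, stop 2=20 → choose stop 6 (14).
From stop 6: stop 2=28, stop 3=30 → choose stop 2 (28).
From stop 2: stop 3=25 → choose stop 3 (25).
NN route Hub → stop 1 → stop 5 → stop 4 → stop 6 → stop 2 → stop 3 → Hub costs 115.
Optimal: Hub → stop 1 → stop 5 → stop 6 → stop 4 → stop 3 → stop 2 → Hub costs 104 (by enumerating all 360 distinct tours).
Excess = 115 − 104 = 11.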